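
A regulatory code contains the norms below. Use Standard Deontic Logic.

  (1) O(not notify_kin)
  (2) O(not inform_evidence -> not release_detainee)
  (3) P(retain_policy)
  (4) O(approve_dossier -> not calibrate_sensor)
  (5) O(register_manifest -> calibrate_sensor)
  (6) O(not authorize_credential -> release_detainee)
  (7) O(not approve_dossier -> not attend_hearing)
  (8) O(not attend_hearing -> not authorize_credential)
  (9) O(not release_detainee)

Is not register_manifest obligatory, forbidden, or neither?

Obligatory

From premise 9 we have O(not release_detainee).
Premise 6 is O(not authorize_credential -> release_detainee); contrapositively O(not release_detainee -> authorize_credential). Since O(not release_detainee) holds, K gives O(authorize_credential).
Premise 8, O(not attend_hearing -> not authorize_credential), contraposes to O(authorize_credential -> attend_hearing); with O(authorize_credential) we get O(attend_hearing).
Premise 7 is O(not approve_dossier -> not attend_hearing); contrapositively O(attend_hearing -> approve_dossier). Since O(attend_hearing) holds, K gives O(approve_dossier).
Applying K to premise 4 (O(approve_dossier -> not calibrate_sensor)) and O(approve_dossier) yields O(not calibrate_sensor).
The contrapositive of premise 5 (O(register_manifest -> calibrate_sensor)) is O(not calibrate_sensor -> not register_manifest), and O(not calibrate_sensor) is already established, so O(not register_manifest).
Premises 1, 2, 3 do not contribute to this derivation.
Hence not register_manifest is obligatory.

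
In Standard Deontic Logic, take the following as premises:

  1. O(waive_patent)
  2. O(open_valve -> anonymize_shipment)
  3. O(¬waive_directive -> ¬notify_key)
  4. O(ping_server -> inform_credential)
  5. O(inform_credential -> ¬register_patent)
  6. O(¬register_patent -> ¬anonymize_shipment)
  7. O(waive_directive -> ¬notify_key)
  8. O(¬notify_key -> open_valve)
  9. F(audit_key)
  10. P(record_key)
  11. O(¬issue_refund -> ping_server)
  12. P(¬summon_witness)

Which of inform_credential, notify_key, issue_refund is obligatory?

issue_refund

By case analysis on ¬waive_directive: premise 3 gives O(¬waive_directive -> ¬notify_key) and premise 7 gives O(waive_directive -> ¬notify_key), so O(¬notify_key) either way.
Applying K to premise 8 (O(¬notify_key -> open_valve)) and O(¬notify_key) yields O(open_valve).
From O(open_valve) and premise 2, O(open_valve -> anonymize_shipment), we obtain O(anonymize_shipment).
The contrapositive of premise 6 (O(¬register_patent -> ¬anonymize_shipment)) is O(anonymize_shipment -> register_patent), and O(anonymize_shipment) is already established, so O(register_patent).
Premise 5 is O(inform_credential -> ¬register_patent); contrapositively O(register_patent -> ¬inform_credential). Since O(register_patent) holds, K gives O(¬inform_credential).
Premise 4, O(ping_server -> inform_credential), contraposes to O(¬inform_credential -> ¬ping_server); with O(¬inform_credential) we get O(¬ping_server).
The contrapositive of premise 11 (O(¬issue_refund -> ping_server)) is O(¬ping_server -> issue_refund), and O(¬ping_server) is already established, so O(issue_refund).
So O(issue_refund) holds — issue_refund is obligatory. None of the other listed options is made obligatory by any chain of premises.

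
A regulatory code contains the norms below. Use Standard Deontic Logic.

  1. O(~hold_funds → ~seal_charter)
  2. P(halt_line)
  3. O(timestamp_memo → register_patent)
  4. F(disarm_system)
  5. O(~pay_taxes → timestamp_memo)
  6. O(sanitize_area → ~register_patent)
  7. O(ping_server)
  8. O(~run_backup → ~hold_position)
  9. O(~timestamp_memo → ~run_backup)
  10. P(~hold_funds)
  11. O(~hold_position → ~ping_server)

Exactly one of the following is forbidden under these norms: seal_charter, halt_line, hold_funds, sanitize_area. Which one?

From premise 7 we have O(ping_server).
Premise 11 is O(~hold_position → ~ping_server); contrapositively O(ping_server → hold_position). Since O(ping_server) holds, K gives O(hold_position).
The contrapositive of premise 8 (O(~run_backup → ~hold_position)) is O(hold_position → run_backup), and O(hold_position) is already established, so O(run_backup).
The contrapositive of premise 9 (O(~timestamp_memo → ~run_backup)) is O(run_backup → timestamp_memo), and O(run_backup) is already established, so O(timestamp_memo).
Applying K to premise 3 (O(timestamp_memo → register_patent)) and O(timestamp_memo) yields O(register_patent).
The contrapositive of premise 6 (O(sanitize_area → ~register_patent)) is O(register_patent → ~sanitize_area), and O(register_patent) is already established, so O(~sanitize_area).
So O(~sanitize_area) holds, i.e. sanitize_area is forbidden. None of the other listed options is forbidden under the premises.

sanitize_area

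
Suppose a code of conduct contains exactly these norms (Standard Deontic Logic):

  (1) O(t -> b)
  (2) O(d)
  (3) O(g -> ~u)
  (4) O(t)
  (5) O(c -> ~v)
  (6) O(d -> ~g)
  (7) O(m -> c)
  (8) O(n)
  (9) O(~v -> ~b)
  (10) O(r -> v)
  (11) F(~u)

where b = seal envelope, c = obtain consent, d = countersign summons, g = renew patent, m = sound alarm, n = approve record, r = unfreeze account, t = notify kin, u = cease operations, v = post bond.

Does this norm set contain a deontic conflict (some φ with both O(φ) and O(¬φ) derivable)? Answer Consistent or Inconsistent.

Consistent

Premise 3 is O(g -> ~u), but O(g) is not derivable from the premises, so it does not yield O(~u).
So O(~u) is not derivable, and the apparent clash with O(u) does not arise.
A world satisfying every obligation exists (e.g. b=true, c=false, d=true, g=false, m=false, n=true, r=false, t=true, u=true, v=true); no atom is both obligatory and forbidden, so the set is consistent.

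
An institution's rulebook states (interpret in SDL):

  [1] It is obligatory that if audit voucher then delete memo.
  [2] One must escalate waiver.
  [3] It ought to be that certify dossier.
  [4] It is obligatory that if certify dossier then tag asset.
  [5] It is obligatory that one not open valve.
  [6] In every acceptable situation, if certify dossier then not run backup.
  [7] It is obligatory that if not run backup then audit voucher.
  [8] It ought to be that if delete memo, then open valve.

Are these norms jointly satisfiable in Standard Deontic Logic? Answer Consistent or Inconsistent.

Premise 5 states O(¬open_valve) outright.
Premise 8 is O(delete_memo → open_valve); contrapositively O(¬open_valve → ¬delete_memo). Since O(¬open_valve) holds, K gives O(¬delete_memo).
Premise 1 is O(audit_voucher → delete_memo); contrapositively O(¬delete_memo → ¬audit_voucher). Since O(¬delete_memo) holds, K gives O(¬audit_voucher).
Premise 7, O(¬run_backup → audit_voucher), contraposes to O(¬audit_voucher → run_backup); with O(¬audit_voucher) we get O(run_backup).
Premise 6 is O(certify_dossier → ¬run_backup); contrapositively O(run_backup → ¬certify_dossier). Since O(run_backup) holds, K gives O(¬certify_dossier).
Yet premise 3 states O(certify_dossier).
We now have both O(¬certify_dossier) and O(certify_dossier) — certify_dossier is simultaneously obligatory and forbidden, violating the D-axiom.

Inconsistent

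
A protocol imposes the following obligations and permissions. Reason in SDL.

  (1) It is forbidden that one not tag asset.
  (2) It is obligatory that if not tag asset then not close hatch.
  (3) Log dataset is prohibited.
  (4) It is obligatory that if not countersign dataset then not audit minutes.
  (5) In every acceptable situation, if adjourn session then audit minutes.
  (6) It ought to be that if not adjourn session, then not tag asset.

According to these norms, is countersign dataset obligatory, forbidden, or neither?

Premise 1 is F(¬tag_asset), i.e. O(tag_asset).
Premise 6, O(¬adjourn_session → ¬tag_asset), contraposes to O(tag_asset → adjourn_session); with O(tag_asset) we get O(adjourn_session).
Premise 5 is O(adjourn_session → audit_minutes); since O(adjourn_session), deontic closure gives O(audit_minutes).
Premise 4, O(¬countersign_dataset → ¬audit_minutes), contraposes to O(audit_minutes → countersign_dataset); with O(audit_minutes) we get O(countersign_dataset).
Premises 2, 3 do not contribute to this derivation.
Hence countersign_dataset is obligatory.

Obligatory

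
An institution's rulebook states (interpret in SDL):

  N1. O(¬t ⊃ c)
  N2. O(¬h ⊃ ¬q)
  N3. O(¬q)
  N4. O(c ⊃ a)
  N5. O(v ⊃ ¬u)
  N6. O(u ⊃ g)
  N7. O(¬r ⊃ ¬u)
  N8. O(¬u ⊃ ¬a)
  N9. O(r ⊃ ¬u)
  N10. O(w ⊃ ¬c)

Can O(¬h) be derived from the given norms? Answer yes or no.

No

Premise 2 is O(¬h ⊃ ¬q); even if O(¬q) held, inferring O(¬h) would be affirming the consequent — invalid.
No other premise forces O(¬h). An ideal world satisfying every premise can still have ¬h false, so O(¬h) is not derivable.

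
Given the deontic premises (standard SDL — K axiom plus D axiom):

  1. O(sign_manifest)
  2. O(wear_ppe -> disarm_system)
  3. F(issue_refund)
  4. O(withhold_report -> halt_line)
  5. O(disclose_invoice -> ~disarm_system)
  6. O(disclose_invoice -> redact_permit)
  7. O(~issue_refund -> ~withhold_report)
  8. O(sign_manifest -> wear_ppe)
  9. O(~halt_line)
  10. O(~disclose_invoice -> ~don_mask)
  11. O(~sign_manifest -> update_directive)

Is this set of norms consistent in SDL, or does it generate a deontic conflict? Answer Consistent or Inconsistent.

Premise 4 is O(withhold_report -> halt_line), but O(withhold_report) is not derivable from the premises, so it does not yield O(halt_line).
So O(halt_line) is not derivable, and the apparent clash with O(~halt_line) does not arise.
A world satisfying every obligation exists (e.g. disarm_system=true, disclose_invoice=false, don_mask=false, halt_line=false, issue_refund=false, redact_permit=false, sign_manifest=true, update_directive=false, wear_ppe=true, withhold_report=false); no atom is both obligatory and forbidden, so the set is consistent.

Consistent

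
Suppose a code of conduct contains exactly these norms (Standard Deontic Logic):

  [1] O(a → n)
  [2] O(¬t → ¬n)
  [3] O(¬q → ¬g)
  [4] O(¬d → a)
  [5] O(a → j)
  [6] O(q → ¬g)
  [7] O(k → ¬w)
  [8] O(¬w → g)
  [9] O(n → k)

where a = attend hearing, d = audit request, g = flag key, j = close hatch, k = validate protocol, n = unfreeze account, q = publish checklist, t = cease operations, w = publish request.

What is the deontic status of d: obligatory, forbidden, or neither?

Premises 3 and 6 cover both cases: O(¬q → ¬g) and O(q → ¬g). Since ¬q ∨ q is a tautology, O(¬g) follows.
The contrapositive of premise 8 (O(¬w → g)) is O(¬g → w), and O(¬g) is already established, so O(w).
The contrapositive of premise 7 (O(k → ¬w)) is O(w → ¬k), and O(w) is already established, so O(¬k).
Premise 9, O(n → k), contraposes to O(¬k → ¬n); with O(¬k) we get O(¬n).
The contrapositive of premise 1 (O(a → n)) is O(¬n → ¬a), and O(¬n) is already established, so O(¬a).
The contrapositive of premise 4 (O(¬d → a)) is O(¬a → d), and O(¬a) is already established, so O(d).
Premises 2, 5 do not contribute to this derivation.
Hence d is obligatory.

Obligatory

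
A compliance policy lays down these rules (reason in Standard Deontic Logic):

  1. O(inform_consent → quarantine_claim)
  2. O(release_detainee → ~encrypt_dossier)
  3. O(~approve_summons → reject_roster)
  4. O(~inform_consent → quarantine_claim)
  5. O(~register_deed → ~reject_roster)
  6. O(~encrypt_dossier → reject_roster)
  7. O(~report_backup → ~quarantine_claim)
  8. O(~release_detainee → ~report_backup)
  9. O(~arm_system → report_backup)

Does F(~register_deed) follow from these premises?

Yes

Premises 4 and 1 cover both cases: O(~inform_consent → quarantine_claim) and O(inform_consent → quarantine_claim). Since ~inform_consent ∨ inform_consent is a tautology, O(quarantine_claim) follows.
Premise 7, O(~report_backup → ~quarantine_claim), contraposes to O(quarantine_claim → report_backup); with O(quarantine_claim) we get O(report_backup).
The contrapositive of premise 8 (O(~release_detainee → ~report_backup)) is O(report_backup → release_detainee), and O(report_backup) is already established, so O(release_detainee).
Applying K to premise 2 (O(release_detainee → ~encrypt_dossier)) and O(release_detainee) yields O(~encrypt_dossier).
With premise 6, O(~encrypt_dossier → reject_roster), the K-axiom yields O(reject_roster).
Premise 5, O(~register_deed → ~reject_roster), contraposes to O(reject_roster → register_deed); with O(reject_roster) we get O(register_deed).
Premises 3, 9 do not contribute to this derivation.
So O(register_deed) holds, i.e. F(~register_deed). The claim follows.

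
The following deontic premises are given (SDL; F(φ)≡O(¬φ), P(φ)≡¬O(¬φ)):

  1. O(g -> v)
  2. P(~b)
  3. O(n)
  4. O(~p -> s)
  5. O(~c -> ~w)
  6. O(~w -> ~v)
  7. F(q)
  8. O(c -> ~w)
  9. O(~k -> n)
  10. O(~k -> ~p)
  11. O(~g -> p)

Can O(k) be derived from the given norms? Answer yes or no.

Premises 5 and 8 are O(~c -> ~w) and O(c -> ~w); every ideal world satisfies ~c or c, so in either case ~w holds — hence O(~w).
From O(~w) and premise 6, O(~w -> ~v), we obtain O(~v).
Premise 1, O(g -> v), contraposes to O(~v -> ~g); with O(~v) we get O(~g).
From O(~g) and premise 11, O(~g -> p), we obtain O(p).
Premise 10, O(~k -> ~p), contraposes to O(p -> k); with O(p) we get O(k).
Premises 2, 3, 4, 7, 9 do not contribute to this derivation.
So O(k) follows.

Yes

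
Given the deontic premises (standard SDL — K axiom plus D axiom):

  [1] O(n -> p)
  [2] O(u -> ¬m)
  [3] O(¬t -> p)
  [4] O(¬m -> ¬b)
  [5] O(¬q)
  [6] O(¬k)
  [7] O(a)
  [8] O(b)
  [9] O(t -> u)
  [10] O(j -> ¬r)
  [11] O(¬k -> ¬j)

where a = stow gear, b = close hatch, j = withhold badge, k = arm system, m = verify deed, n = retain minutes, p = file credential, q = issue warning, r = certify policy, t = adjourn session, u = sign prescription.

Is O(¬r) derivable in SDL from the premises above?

Premise 10 is O(j -> ¬r), but O(j) is not derivable from the premises, so it does not yield O(¬r).
No other premise forces O(¬r). An ideal world satisfying every premise can still have ¬r false, so O(¬r) is not derivable.

No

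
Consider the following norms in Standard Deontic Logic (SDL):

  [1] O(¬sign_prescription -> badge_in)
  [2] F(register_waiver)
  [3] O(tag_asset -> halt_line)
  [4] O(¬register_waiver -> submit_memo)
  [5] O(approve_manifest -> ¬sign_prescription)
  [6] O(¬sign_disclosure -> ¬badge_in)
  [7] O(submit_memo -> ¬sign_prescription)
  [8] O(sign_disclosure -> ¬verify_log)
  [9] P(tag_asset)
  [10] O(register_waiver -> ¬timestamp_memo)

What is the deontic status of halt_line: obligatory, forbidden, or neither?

Premise 3 is O(tag_asset -> halt_line), but O(tag_asset) is not derivable from the premises (the permission P(tag_asset) asserts only ¬O(¬tag_asset), not O(tag_asset)), so it does not yield O(halt_line).
No premise or chain of K-axiom applications forces O(halt_line), and none forces O(¬halt_line). So halt_line is neither obligatory nor forbidden under these norms.

Neither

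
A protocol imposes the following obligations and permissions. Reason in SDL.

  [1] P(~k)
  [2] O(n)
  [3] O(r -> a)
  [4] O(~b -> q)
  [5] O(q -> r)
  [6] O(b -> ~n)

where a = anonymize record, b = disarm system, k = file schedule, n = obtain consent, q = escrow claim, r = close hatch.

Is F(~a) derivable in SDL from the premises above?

From premise 2 we have O(n).
Premise 6 is O(b -> ~n); contrapositively O(n -> ~b). Since O(n) holds, K gives O(~b).
Applying K to premise 4 (O(~b -> q)) and O(~b) yields O(q).
With premise 5, O(q -> r), the K-axiom yields O(r).
Premise 3 is O(r -> a); since O(r), deontic closure gives O(a).
Premise 1 does not contribute to this derivation.
So O(a) holds, i.e. F(~a). The claim follows.

Yes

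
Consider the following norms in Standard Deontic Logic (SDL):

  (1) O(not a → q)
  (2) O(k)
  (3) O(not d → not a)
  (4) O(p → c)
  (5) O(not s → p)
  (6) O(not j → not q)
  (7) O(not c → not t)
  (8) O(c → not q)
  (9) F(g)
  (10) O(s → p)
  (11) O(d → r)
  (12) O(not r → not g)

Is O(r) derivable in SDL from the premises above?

Premises 5 and 10 cover both cases: O(not s → p) and O(s → p). Since not s ∨ s is a tautology, O(p) follows.
Applying K to premise 4 (O(p → c)) and O(p) yields O(c).
Premise 8 is O(c → not q); since O(c), deontic closure gives O(not q).
The contrapositive of premise 1 (O(not a → q)) is O(not q → a), and O(not q) is already established, so O(a).
Premise 3, O(not d → not a), contraposes to O(a → d); with O(a) we get O(d).
With premise 11, O(d → r), the K-axiom yields O(r).
Premises 2, 6, 7, 9, 12 do not contribute to this derivation.
So O(r) follows.

Yes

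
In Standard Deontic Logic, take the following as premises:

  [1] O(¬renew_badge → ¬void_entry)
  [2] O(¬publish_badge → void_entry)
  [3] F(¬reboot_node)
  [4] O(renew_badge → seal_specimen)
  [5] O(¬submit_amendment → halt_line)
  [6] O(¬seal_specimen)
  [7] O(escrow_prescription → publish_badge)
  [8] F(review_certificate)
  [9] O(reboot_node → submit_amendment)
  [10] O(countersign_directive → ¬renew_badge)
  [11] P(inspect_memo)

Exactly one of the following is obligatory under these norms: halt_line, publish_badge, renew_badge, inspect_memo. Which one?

Premise 6 gives O(¬seal_specimen).
Premise 4, O(renew_badge → seal_specimen), contraposes to O(¬seal_specimen → ¬renew_badge); with O(¬seal_specimen) we get O(¬renew_badge).
Applying K to premise 1 (O(¬renew_badge → ¬void_entry)) and O(¬renew_badge) yields O(¬void_entry).
The contrapositive of premise 2 (O(¬publish_badge → void_entry)) is O(¬void_entry → publish_badge), and O(¬void_entry) is already established, so O(publish_badge).
So O(publish_badge) holds — publish_badge is obligatory. None of the other listed options is made obligatory by any chain of premises.

publish_badge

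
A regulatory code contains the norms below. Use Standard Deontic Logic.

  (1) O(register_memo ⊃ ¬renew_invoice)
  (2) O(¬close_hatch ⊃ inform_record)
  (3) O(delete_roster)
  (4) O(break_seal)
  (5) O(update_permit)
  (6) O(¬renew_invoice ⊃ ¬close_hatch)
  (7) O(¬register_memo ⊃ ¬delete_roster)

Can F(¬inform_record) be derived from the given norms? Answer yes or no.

Yes

Premise 3 gives O(delete_roster).
Premise 7 is O(¬register_memo ⊃ ¬delete_roster); contrapositively O(delete_roster ⊃ register_memo). Since O(delete_roster) holds, K gives O(register_memo).
With premise 1, O(register_memo ⊃ ¬renew_invoice), the K-axiom yields O(¬renew_invoice).
With premise 6, O(¬renew_invoice ⊃ ¬close_hatch), the K-axiom yields O(¬close_hatch).
From O(¬close_hatch) and premise 2, O(¬close_hatch ⊃ inform_record), we obtain O(inform_record).
Premises 4, 5 do not contribute to this derivation.
So O(inform_record) holds, i.e. F(¬inform_record). The claim follows.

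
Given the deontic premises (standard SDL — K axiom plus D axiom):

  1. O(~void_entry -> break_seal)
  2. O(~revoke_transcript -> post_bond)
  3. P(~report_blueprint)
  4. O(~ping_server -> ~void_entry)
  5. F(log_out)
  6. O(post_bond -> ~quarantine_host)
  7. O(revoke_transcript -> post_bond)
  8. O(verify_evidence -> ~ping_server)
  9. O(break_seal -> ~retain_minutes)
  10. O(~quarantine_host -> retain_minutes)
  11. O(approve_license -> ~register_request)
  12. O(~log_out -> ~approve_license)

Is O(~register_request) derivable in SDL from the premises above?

No

Premise 11 is O(approve_license -> ~register_request), but O(approve_license) is not derivable from the premises, so it does not yield O(~register_request).
No other premise forces O(~register_request). An ideal world satisfying every premise can still have ~register_request false, so O(~register_request) is not derivable.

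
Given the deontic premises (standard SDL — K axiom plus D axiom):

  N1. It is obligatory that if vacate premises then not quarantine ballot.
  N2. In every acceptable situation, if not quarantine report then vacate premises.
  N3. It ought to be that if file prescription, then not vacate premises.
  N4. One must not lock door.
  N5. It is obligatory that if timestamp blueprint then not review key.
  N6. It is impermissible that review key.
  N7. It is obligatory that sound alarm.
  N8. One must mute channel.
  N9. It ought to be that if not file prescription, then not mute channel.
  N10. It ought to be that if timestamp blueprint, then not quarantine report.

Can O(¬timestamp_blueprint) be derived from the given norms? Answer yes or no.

Yes

Premise 8 gives O(mute_channel).
Premise 9 is O(¬file_prescription → ¬mute_channel); contrapositively O(mute_channel → file_prescription). Since O(mute_channel) holds, K gives O(file_prescription).
Premise 3 is O(file_prescription → ¬vacate_premises); since O(file_prescription), deontic closure gives O(¬vacate_premises).
The contrapositive of premise 2 (O(¬quarantine_report → vacate_premises)) is O(¬vacate_premises → quarantine_report), and O(¬vacate_premises) is already established, so O(quarantine_report).
Premise 10, O(timestamp_blueprint → ¬quarantine_report), contraposes to O(quarantine_report → ¬timestamp_blueprint); with O(quarantine_report) we get O(¬timestamp_blueprint).
Premises 1, 4, 5, 6, 7 do not contribute to this derivation.
So O(¬timestamp_blueprint) follows.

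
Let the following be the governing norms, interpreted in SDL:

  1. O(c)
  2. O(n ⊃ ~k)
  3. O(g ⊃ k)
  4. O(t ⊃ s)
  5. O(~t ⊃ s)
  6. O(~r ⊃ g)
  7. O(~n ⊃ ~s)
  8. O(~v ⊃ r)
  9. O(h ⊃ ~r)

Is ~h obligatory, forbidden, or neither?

Obligatory

Premises 5 and 4 are O(~t ⊃ s) and O(t ⊃ s); every ideal world satisfies ~t or t, so in either case s holds — hence O(s).
Premise 7 is O(~n ⊃ ~s); contrapositively O(s ⊃ n). Since O(s) holds, K gives O(n).
Premise 2 is O(n ⊃ ~k); since O(n), deontic closure gives O(~k).
The contrapositive of premise 3 (O(g ⊃ k)) is O(~k ⊃ ~g), and O(~k) is already established, so O(~g).
The contrapositive of premise 6 (O(~r ⊃ g)) is O(~g ⊃ r), and O(~g) is already established, so O(r).
The contrapositive of premise 9 (O(h ⊃ ~r)) is O(r ⊃ ~h), and O(r) is already established, so O(~h).
Premises 1, 8 do not contribute to this derivation.
Hence ~h is obligatory.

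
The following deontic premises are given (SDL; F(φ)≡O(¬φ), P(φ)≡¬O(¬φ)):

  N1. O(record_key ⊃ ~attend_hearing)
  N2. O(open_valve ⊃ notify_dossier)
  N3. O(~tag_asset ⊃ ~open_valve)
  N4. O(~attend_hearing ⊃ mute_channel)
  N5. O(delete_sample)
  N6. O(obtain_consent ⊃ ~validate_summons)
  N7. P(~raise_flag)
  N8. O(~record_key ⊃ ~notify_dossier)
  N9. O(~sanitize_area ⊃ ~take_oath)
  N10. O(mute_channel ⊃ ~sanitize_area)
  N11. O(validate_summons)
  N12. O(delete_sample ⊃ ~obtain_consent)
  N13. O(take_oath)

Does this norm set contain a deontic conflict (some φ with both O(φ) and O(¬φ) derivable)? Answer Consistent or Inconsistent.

Premise 6 is O(obtain_consent ⊃ ~validate_summons), but O(obtain_consent) is not derivable from the premises, so it does not yield O(~validate_summons).
So O(~validate_summons) is not derivable, and the apparent clash with O(validate_summons) does not arise.
A world satisfying every obligation exists (e.g. attend_hearing=true, delete_sample=true, mute_channel=false, notify_dossier=false, obtain_consent=false, open_valve=false, raise_flag=false, record_key=false, sanitize_area=true, tag_asset=false, take_oath=true, validate_summons=true); no atom is both obligatory and forbidden, so the set is consistent.

Consistent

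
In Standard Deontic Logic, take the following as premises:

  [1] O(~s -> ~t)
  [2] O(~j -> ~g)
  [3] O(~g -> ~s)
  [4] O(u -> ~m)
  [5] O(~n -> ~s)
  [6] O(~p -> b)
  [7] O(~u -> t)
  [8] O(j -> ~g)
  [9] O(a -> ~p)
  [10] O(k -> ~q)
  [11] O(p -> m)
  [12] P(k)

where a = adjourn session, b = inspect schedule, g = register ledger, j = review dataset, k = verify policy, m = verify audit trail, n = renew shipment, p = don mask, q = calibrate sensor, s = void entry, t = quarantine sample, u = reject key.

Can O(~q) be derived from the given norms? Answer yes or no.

Premise 10 is O(k -> ~q), but O(k) is not derivable from the premises (the permission P(k) asserts only ~O(~k), not O(k)), so it does not yield O(~q).
No other premise forces O(~q). An ideal world satisfying every premise can still have ~q false, so O(~q) is not derivable.

No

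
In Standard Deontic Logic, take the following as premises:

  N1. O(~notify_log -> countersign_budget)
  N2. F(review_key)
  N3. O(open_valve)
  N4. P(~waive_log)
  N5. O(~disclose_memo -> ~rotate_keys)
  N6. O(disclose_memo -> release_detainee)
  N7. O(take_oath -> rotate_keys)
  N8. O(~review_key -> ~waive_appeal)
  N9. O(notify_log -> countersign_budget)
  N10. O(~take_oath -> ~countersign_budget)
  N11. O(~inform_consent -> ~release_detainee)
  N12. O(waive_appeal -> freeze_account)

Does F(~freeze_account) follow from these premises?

Premise 12 is O(waive_appeal -> freeze_account), but O(waive_appeal) is not derivable from the premises, so it does not yield O(freeze_account).
No other premise forces O(freeze_account). An ideal world satisfying every premise can still have ~freeze_account true, so F(~freeze_account) is not derivable.

No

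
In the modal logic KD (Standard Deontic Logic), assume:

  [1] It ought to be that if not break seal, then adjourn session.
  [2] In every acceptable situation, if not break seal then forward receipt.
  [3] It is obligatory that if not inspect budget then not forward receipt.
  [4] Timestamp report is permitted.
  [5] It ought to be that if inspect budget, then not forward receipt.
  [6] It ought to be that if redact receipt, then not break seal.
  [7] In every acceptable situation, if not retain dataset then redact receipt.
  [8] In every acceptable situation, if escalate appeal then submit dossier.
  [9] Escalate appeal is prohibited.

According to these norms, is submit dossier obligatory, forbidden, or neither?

Neither

Premise 8 is O(escalate_appeal → submit_dossier), but O(escalate_appeal) is not derivable from the premises, so it does not yield O(submit_dossier).
No premise or chain of K-axiom applications forces O(submit_dossier), and none forces O(¬submit_dossier). So submit_dossier is neither obligatory nor forbidden under these norms.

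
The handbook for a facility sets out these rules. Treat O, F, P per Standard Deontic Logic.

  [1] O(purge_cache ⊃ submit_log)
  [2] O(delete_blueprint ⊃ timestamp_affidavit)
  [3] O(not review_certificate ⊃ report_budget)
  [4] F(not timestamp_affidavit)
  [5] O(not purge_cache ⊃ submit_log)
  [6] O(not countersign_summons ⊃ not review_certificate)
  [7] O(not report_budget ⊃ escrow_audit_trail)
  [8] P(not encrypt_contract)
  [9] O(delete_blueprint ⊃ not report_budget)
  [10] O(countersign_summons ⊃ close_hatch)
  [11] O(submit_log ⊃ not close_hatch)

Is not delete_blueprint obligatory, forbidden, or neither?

Obligatory

Premises 1 and 5 cover both cases: O(purge_cache ⊃ submit_log) and O(not purge_cache ⊃ submit_log). Since purge_cache ∨ not purge_cache is a tautology, O(submit_log) follows.
Applying K to premise 11 (O(submit_log ⊃ not close_hatch)) and O(submit_log) yields O(not close_hatch).
Premise 10 is O(countersign_summons ⊃ close_hatch); contrapositively O(not close_hatch ⊃ not countersign_summons). Since O(not close_hatch) holds, K gives O(not countersign_summons).
With premise 6, O(not countersign_summons ⊃ not review_certificate), the K-axiom yields O(not review_certificate).
Premise 3 is O(not review_certificate ⊃ report_budget); since O(not review_certificate), deontic closure gives O(report_budget).
Premise 9, O(delete_blueprint ⊃ not report_budget), contraposes to O(report_budget ⊃ not delete_blueprint); with O(report_budget) we get O(not delete_blueprint).
Premises 2, 4, 7, 8 do not contribute to this derivation.
Hence not delete_blueprint is obligatory.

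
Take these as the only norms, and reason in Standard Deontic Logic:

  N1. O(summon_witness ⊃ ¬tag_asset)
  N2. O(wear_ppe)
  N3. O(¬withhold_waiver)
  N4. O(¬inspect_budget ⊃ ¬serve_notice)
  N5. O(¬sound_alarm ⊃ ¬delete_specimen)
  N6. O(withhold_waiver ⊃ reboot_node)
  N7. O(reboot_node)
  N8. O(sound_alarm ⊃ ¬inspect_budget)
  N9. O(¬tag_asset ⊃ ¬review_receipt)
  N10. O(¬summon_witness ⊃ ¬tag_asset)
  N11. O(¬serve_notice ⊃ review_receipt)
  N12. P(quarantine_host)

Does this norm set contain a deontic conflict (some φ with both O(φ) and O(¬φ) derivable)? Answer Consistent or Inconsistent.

Premise 6 is O(withhold_waiver ⊃ reboot_node); even if O(reboot_node) held, inferring O(withhold_waiver) would be affirming the consequent — invalid.
So O(withhold_waiver) is not derivable, and the apparent clash with O(¬withhold_waiver) does not arise.
A world satisfying every obligation exists (e.g. delete_specimen=false, inspect_budget=true, quarantine_host=false, reboot_node=true, review_receipt=false, serve_notice=true, sound_alarm=false, summon_witness=false, tag_asset=false, wear_ppe=true, withhold_waiver=false); no atom is both obligatory and forbidden, so the set is consistent.

Consistent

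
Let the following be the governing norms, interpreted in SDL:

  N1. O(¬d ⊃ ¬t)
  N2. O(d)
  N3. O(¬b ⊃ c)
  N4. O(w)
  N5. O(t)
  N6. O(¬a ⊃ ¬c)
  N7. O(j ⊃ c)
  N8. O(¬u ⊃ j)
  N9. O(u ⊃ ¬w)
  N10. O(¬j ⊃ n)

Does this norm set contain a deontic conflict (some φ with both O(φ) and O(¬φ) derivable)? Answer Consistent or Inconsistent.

Consistent

Premise 1 is O(¬d ⊃ ¬t), but O(¬d) is not derivable from the premises, so it does not yield O(¬t).
So O(¬t) is not derivable, and the apparent clash with O(t) does not arise.
A world satisfying every obligation exists (e.g. a=true, b=false, c=true, d=true, j=true, n=false, t=true, u=false, w=true); no atom is both obligatory and forbidden, so the set is consistent.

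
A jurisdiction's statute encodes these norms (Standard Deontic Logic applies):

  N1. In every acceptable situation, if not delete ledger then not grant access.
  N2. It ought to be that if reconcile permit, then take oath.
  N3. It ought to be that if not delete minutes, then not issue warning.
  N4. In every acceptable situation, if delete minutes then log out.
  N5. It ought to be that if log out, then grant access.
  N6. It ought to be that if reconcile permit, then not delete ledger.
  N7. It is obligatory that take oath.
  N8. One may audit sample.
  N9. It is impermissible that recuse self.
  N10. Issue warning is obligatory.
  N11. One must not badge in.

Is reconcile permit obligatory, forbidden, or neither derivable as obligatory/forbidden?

From premise 10 we have O(issue_warning).
Premise 3 is O(¬delete_minutes → ¬issue_warning); contrapositively O(issue_warning → delete_minutes). Since O(issue_warning) holds, K gives O(delete_minutes).
Applying K to premise 4 (O(delete_minutes → log_out)) and O(delete_minutes) yields O(log_out).
Applying K to premise 5 (O(log_out → grant_access)) and O(log_out) yields O(grant_access).
Premise 1, O(¬delete_ledger → ¬grant_access), contraposes to O(grant_access → delete_ledger); with O(grant_access) we get O(delete_ledger).
Premise 6 is O(reconcile_permit → ¬delete_ledger); contrapositively O(delete_ledger → ¬reconcile_permit). Since O(delete_ledger) holds, K gives O(¬reconcile_permit).
Premises 2, 7, 8, 9, 11 do not contribute to this derivation.
Thus O(¬reconcile_permit), which is F(reconcile_permit): reconcile_permit is forbidden.

Forbidden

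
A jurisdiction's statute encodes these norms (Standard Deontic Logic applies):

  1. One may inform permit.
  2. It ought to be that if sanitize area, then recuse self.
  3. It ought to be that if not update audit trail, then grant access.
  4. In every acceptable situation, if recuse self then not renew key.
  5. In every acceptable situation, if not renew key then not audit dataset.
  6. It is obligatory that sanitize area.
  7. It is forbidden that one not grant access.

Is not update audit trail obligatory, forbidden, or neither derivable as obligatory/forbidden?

Premise 3 is O(¬update_audit_trail → grant_access); even if O(grant_access) held, inferring O(¬update_audit_trail) would be affirming the consequent — invalid.
No premise or chain of K-axiom applications forces O(¬update_audit_trail), and none forces O(update_audit_trail). So ¬update_audit_trail is neither obligatory nor forbidden under these norms.

Neither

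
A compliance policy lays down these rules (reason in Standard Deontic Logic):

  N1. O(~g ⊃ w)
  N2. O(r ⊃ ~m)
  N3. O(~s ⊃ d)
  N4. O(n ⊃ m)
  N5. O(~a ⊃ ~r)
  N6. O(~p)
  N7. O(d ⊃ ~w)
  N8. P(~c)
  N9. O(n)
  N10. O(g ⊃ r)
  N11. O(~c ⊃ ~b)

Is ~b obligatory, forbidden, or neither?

Neither

Premise 11 is O(~c ⊃ ~b), but O(~c) is not derivable from the premises (the permission P(~c) asserts only ~O(c), not O(~c)), so it does not yield O(~b).
No premise or chain of K-axiom applications forces O(~b), and none forces O(b). So ~b is neither obligatory nor forbidden under these norms.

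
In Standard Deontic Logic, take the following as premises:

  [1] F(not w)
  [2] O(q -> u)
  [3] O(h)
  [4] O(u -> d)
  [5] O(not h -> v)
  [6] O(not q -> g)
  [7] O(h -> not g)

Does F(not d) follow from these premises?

Yes

From premise 3 we have O(h).
Premise 7 is O(h -> not g); since O(h), deontic closure gives O(not g).
The contrapositive of premise 6 (O(not q -> g)) is O(not g -> q), and O(not g) is already established, so O(q).
Premise 2 is O(q -> u); since O(q), deontic closure gives O(u).
From O(u) and premise 4, O(u -> d), we obtain O(d).
Premises 1, 5 do not contribute to this derivation.
So O(d) holds, i.e. F(not d). The claim follows.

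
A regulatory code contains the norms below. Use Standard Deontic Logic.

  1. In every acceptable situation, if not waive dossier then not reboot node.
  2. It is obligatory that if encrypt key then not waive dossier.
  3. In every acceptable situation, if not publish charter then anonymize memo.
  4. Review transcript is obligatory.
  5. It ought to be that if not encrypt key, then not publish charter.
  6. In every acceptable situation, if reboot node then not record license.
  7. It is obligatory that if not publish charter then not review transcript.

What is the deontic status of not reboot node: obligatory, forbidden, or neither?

From premise 4 we have O(review_transcript).
Premise 7, O(¬publish_charter → ¬review_transcript), contraposes to O(review_transcript → publish_charter); with O(review_transcript) we get O(publish_charter).
The contrapositive of premise 5 (O(¬encrypt_key → ¬publish_charter)) is O(publish_charter → encrypt_key), and O(publish_charter) is already established, so O(encrypt_key).
From O(encrypt_key) and premise 2, O(encrypt_key → ¬waive_dossier), we obtain O(¬waive_dossier).
With premise 1, O(¬waive_dossier → ¬reboot_node), the K-axiom yields O(¬reboot_node).
Premises 3, 6 do not contribute to this derivation.
Hence ¬reboot_node is obligatory.

Obligatory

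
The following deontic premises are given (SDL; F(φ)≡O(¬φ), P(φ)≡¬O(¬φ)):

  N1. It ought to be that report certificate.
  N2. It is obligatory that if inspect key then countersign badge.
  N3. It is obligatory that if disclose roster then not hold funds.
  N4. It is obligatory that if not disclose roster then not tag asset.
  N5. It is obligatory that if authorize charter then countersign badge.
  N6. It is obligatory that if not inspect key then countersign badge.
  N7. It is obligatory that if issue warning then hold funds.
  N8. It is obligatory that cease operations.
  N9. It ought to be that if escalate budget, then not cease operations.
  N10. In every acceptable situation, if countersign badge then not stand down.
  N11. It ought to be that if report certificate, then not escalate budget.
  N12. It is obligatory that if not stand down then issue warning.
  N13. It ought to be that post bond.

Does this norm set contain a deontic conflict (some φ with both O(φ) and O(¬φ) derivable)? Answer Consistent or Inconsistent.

Consistent

Premise 9 is O(escalate_budget → ¬cease_operations), but O(escalate_budget) is not derivable from the premises, so it does not yield O(¬cease_operations).
So O(¬cease_operations) is not derivable, and the apparent clash with O(cease_operations) does not arise.
A world satisfying every obligation exists (e.g. authorize_charter=false, cease_operations=true, countersign_badge=true, disclose_roster=false, escalate_budget=false, hold_funds=true, inspect_key=false, issue_warning=true, post_bond=true, report_certificate=true, stand_down=false, tag_asset=false); no atom is both obligatory and forbidden, so the set is consistent.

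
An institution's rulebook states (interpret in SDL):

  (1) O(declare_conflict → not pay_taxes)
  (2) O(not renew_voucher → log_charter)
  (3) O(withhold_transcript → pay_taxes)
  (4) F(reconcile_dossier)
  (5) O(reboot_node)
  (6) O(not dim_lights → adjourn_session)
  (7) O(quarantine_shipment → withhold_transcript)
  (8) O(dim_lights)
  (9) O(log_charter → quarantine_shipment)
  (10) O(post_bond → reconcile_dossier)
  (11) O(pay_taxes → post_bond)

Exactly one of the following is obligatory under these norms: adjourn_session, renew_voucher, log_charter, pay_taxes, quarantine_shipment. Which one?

F(reconcile_dossier) at premise 4 means O(not reconcile_dossier).
Premise 10 is O(post_bond → reconcile_dossier); contrapositively O(not reconcile_dossier → not post_bond). Since O(not reconcile_dossier) holds, K gives O(not post_bond).
Premise 11 is O(pay_taxes → post_bond); contrapositively O(not post_bond → not pay_taxes). Since O(not post_bond) holds, K gives O(not pay_taxes).
Premise 3 is O(withhold_transcript → pay_taxes); contrapositively O(not pay_taxes → not withhold_transcript). Since O(not pay_taxes) holds, K gives O(not withhold_transcript).
Premise 7, O(quarantine_shipment → withhold_transcript), contraposes to O(not withhold_transcript → not quarantine_shipment); with O(not withhold_transcript) we get O(not quarantine_shipment).
Premise 9, O(log_charter → quarantine_shipment), contraposes to O(not quarantine_shipment → not log_charter); with O(not quarantine_shipment) we get O(not log_charter).
Premise 2 is O(not renew_voucher → log_charter); contrapositively O(not log_charter → renew_voucher). Since O(not log_charter) holds, K gives O(renew_voucher).
So O(renew_voucher) holds — renew_voucher is obligatory. None of the other listed options is made obligatory by any chain of premises.

renew_voucher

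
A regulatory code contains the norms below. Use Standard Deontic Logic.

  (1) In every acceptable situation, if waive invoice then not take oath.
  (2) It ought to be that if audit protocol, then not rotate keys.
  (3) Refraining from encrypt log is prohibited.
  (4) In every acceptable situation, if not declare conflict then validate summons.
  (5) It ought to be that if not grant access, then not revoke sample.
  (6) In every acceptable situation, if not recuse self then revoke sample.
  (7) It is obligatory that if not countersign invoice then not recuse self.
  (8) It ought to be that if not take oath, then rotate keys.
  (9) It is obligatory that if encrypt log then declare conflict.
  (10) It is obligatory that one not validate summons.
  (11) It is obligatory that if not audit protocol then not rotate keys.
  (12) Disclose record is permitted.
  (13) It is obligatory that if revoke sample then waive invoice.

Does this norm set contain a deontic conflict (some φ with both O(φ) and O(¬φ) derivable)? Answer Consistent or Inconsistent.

Premise 4 is O(¬declare_conflict → validate_summons), but O(¬declare_conflict) is not derivable from the premises, so it does not yield O(validate_summons).
So O(validate_summons) is not derivable, and the apparent clash with O(¬validate_summons) does not arise.
A world satisfying every obligation exists (e.g. audit_protocol=false, countersign_invoice=true, declare_conflict=true, disclose_record=false, encrypt_log=true, grant_access=false, recuse_self=true, revoke_sample=false, rotate_keys=false, take_oath=true, validate_summons=false, waive_invoice=false); no atom is both obligatory and forbidden, so the set is consistent.

Consistent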